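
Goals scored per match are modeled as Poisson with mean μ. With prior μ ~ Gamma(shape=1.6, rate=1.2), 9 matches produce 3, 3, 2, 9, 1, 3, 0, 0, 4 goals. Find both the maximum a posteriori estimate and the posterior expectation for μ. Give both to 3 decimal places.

Σ counts = 25. Posterior: Gamma(shape = 1.6+25 = 26.6, rate = 1.2+9 = 10.2).
Mode = (α−1)/β = 25.6/10.2 = 2.510.
Mean = α/β = 26.6/10.2 = 2.608.

MAP = 2.510, posterior mean = 2.608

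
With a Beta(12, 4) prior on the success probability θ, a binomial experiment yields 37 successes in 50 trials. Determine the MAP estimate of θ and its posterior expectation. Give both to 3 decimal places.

Posterior: Beta(12+37, 4+13) = Beta(49, 17).
Mode = (49−1)/(49+17−2) = 48/64 = 0.750.
Mean = 49/(49+17) = 49/66 = 0.742.

θ_MAP = 0.750, E[θ|data] = 0.742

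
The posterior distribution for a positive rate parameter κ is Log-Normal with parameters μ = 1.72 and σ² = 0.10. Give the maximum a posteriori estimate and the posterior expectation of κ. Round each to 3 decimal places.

Mode = exp(μ − σ²) = exp(1.62) = 5.053.
Mean = exp(μ + σ²/2) = exp(1.770) = 5.871.
Right-skewed posterior ⇒ mode < mean.

MAP = 5.053; posterior mean = 5.871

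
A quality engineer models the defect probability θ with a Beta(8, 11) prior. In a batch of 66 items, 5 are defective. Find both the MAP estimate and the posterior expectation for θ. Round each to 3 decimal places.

MAP: 0.145. Posterior mean: 0.153.

Posterior: Beta(8+5, 11+61) = Beta(13, 72).
Mode = (13−1)/(13+72−2) = 12/83 = 0.145.
Mean = 13/(13+72) = 13/85 = 0.153.
The posterior is right-skewed, so the mean exceeds the mode.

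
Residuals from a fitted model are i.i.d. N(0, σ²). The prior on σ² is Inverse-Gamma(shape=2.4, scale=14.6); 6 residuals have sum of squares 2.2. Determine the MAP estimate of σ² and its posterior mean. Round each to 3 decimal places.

Posterior: Inverse-Gamma(shape = 2.4+6/2 = 5.4, scale = 14.6+2.2/2 = 15.7).
Mode = β/(α+1) = 15.7/6.4 = 2.453.
Mean = β/(α−1) = 15.7/4.4 = 3.568.
Right-skewed posterior ⇒ mode < mean.

σ²_MAP = 2.453, E[σ²|data] = 3.568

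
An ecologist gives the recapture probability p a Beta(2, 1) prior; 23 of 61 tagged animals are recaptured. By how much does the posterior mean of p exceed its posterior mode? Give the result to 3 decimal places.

Posterior: Beta(2+23, 1+38) = Beta(25, 39).
Mode = (25−1)/(25+39−2) = 24/62 = 0.387.
Mean = 25/(25+39) = 25/64 = 0.391.
Difference = 0.391 − 0.387 = 0.004.

0.004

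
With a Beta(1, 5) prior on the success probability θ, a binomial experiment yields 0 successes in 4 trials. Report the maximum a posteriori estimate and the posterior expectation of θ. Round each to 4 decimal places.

MAP = 0.0000; posterior mean = 0.1000

Posterior: Beta(1+0, 5+4) = Beta(1, 9).
Since α = 1 ≤ 1 and β > 1, the Beta density is monotone decreasing on [0,1]; the mode is at 0.
Mean = 1/(1+9) = 0.1000.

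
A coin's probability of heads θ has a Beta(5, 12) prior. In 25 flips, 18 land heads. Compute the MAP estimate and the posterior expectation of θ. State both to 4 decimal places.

Posterior: Beta(5+18, 12+7) = Beta(23, 19).
Mode = (23−1)/(23+19−2) = 22/40 = 0.5500.
Mean = 23/(23+19) = 23/42 = 0.5476.

MAP = 0.5500, posterior mean = 0.5476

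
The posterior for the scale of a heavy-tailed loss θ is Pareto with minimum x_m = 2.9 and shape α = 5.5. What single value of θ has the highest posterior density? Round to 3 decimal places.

The Pareto density is strictly decreasing on [x_m, ∞), so the mode is x_m = 2.900.
Mean = α·x_m/(α−1) = 5.5·2.9/4.5 = 3.544.
This is the posterior mode — the MAP estimate.

2.900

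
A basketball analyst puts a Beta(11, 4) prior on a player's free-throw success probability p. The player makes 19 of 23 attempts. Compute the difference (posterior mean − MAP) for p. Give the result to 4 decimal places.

-0.0161

Posterior: Beta(11+19, 4+4) = Beta(30, 8).
Mode = (30−1)/(30+8−2) = 29/36 = 0.8056.
Mean = 30/(30+8) = 30/38 = 0.7895.
Difference = 0.7895 − 0.8056 = -0.0161.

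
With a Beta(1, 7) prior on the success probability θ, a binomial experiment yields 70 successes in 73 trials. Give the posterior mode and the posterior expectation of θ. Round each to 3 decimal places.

posterior mode = 0.886, posterior expectation = 0.877

Posterior: Beta(1+70, 7+3) = Beta(71, 10).
Mode = (71−1)/(71+10−2) = 70/79 = 0.886.
Mean = 71/(71+10) = 71/81 = 0.877.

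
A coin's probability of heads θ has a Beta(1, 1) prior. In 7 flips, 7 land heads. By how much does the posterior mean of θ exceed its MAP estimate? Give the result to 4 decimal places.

-0.1111

Posterior: Beta(1+7, 1+0) = Beta(8, 1).
Since β = 1 ≤ 1 and α > 1, the Beta density is monotone increasing on [0,1]; the mode is at 1.
Mean = 8/(8+1) = 0.8889.
Difference = 0.8889 − 1.0000 = -0.1111.
Left-skewed posterior ⇒ mean < mode.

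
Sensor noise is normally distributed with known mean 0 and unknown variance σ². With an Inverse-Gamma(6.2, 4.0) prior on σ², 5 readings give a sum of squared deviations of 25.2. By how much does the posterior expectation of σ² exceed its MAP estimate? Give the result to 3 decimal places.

Posterior: Inverse-Gamma(shape = 6.2+5/2 = 8.7, scale = 4.0+25.2/2 = 16.6).
Mode = β/(α+1) = 16.6/9.7 = 1.711.
Mean = β/(α−1) = 16.6/7.7 = 2.156.
Difference = 2.156 − 1.711 = 0.445.
The mean is pulled above the mode by the posterior's right skew.

0.445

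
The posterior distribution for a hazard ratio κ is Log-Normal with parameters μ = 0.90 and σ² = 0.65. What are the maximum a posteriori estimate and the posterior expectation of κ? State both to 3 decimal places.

Mode = exp(μ − σ²) = exp(0.25) = 1.284.
Mean = exp(μ + σ²/2) = exp(1.225) = 3.404.

MAP: 1.284. Posterior mean: 3.404.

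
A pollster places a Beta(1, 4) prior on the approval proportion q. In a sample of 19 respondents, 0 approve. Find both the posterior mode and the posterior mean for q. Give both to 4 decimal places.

Posterior: Beta(1+0, 4+19) = Beta(1, 23).
Since α = 1 ≤ 1 and β > 1, the Beta density is monotone decreasing on [0,1]; the mode is at 0.
Mean = 1/(1+23) = 0.0417.

MAP = 0.0000, posterior mean = 0.0417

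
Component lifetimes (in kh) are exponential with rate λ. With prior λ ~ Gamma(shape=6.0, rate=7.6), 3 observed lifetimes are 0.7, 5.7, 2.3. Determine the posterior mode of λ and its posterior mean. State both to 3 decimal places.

posterior mode = 0.491, posterior mean = 0.552

Σ times = 8.7. Posterior: Gamma(shape = 6.0+3 = 9.0, rate = 7.6+8.7 = 16.3).
Mode = (α−1)/β = 8.0/16.3 = 0.491.
Mean = α/β = 9.0/16.3 = 0.552.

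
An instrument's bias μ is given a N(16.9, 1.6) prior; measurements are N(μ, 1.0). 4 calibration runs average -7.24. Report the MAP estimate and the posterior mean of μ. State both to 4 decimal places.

Posterior for μ is Normal. Precision-weighted mean: (1/1.6·16.9 + 4/1.0·-7.24) / (1/1.6 + 4/1.0) = -3.9778.
A Normal posterior is symmetric, so mode = mean.

MAP: -3.9778. Posterior mean: -3.9778.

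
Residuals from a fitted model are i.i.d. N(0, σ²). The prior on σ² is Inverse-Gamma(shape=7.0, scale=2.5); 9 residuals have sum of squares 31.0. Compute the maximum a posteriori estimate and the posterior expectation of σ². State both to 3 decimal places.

Posterior: Inverse-Gamma(shape = 7.0+9/2 = 11.5, scale = 2.5+31.0/2 = 18.0).
Mode = β/(α+1) = 18.0/12.5 = 1.440.
Mean = β/(α−1) = 18.0/10.5 = 1.714.

MAP = 1.440, posterior mean = 1.714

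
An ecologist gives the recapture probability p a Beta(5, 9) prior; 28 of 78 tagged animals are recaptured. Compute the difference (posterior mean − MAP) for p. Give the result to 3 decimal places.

0.003

Posterior: Beta(5+28, 9+50) = Beta(33, 59).
Mode = (33−1)/(33+59−2) = 32/90 = 0.356.
Mean = 33/(33+59) = 33/92 = 0.359.
Difference = 0.359 − 0.356 = 0.003.
The posterior is right-skewed, so the mean exceeds the mode.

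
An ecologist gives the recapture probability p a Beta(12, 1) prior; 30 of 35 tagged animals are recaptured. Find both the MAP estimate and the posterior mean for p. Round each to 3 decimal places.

MAP = 0.891, posterior mean = 0.875

Posterior: Beta(12+30, 1+5) = Beta(42, 6).
Mode = (42−1)/(42+6−2) = 41/46 = 0.891.
Mean = 42/(42+6) = 42/48 = 0.875.
The posterior is left-skewed, so the mode exceeds the mean.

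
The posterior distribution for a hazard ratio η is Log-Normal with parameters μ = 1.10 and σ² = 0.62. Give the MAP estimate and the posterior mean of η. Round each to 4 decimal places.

MAP = 1.6161, posterior mean = 4.0960

Mode = exp(μ − σ²) = exp(0.48) = 1.6161.
Mean = exp(μ + σ²/2) = exp(1.410) = 4.0960.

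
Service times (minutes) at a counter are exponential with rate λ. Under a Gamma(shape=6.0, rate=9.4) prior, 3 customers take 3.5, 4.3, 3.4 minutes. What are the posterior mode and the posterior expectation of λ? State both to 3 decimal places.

Σ times = 11.2. Posterior: Gamma(shape = 6.0+3 = 9.0, rate = 9.4+11.2 = 20.6).
Mode = (α−1)/β = 8.0/20.6 = 0.388.
Mean = α/β = 9.0/20.6 = 0.437.

λ_MAP = 0.388, E[λ|data] = 0.437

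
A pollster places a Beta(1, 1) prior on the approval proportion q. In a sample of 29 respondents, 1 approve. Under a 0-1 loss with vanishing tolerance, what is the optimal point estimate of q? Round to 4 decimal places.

0.0345

Posterior: Beta(1+1, 1+28) = Beta(2, 29).
Mode = (2−1)/(2+29−2) = 1/29 = 0.0345.
With a flat prior the MAP equals the MLE, 1/29.
Mean = 2/(2+29) = 2/31 = 0.0645.
This is the posterior mode — the MAP estimate.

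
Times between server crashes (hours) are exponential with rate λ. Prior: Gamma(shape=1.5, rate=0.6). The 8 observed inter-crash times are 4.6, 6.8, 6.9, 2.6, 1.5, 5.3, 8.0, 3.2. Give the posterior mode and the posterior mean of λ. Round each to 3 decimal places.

posterior mode = 0.215, posterior mean = 0.241

Σ times = 38.9. Posterior: Gamma(shape = 1.5+8 = 9.5, rate = 0.6+38.9 = 39.5).
Mode = (α−1)/β = 8.5/39.5 = 0.215.
Mean = α/β = 9.5/39.5 = 0.241.
Right-skewed posterior ⇒ mode < mean.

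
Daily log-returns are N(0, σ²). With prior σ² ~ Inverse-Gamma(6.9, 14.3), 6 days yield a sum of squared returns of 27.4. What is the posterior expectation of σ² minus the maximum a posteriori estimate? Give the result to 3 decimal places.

0.577

Posterior: Inverse-Gamma(shape = 6.9+6/2 = 9.9, scale = 14.3+27.4/2 = 28.0).
Mode = β/(α+1) = 28.0/10.9 = 2.569.
Mean = β/(α−1) = 28.0/8.9 = 3.146.
Difference = 3.146 − 2.569 = 0.577.
The mean is pulled above the mode by the posterior's right skew.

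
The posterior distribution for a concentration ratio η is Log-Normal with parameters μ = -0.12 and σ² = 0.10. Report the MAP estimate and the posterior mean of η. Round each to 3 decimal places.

Mode = exp(μ − σ²) = exp(-0.22) = 0.803.
Mean = exp(μ + σ²/2) = exp(-0.070) = 0.932.

MAP = 0.803; posterior mean = 0.932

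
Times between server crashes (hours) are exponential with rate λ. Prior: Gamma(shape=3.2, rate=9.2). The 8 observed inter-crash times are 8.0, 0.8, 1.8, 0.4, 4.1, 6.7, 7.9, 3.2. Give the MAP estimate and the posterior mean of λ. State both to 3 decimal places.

MAP = 0.242, posterior mean = 0.266

Σ times = 32.9. Posterior: Gamma(shape = 3.2+8 = 11.2, rate = 9.2+32.9 = 42.1).
Mode = (α−1)/β = 10.2/42.1 = 0.242.
Mean = α/β = 11.2/42.1 = 0.266.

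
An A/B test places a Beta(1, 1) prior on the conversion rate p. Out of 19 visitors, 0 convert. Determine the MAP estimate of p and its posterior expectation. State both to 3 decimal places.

MAP estimate = 0.000, posterior expectation = 0.048

Posterior: Beta(1+0, 1+19) = Beta(1, 20).
Since α = 1 ≤ 1 and β > 1, the Beta density is monotone decreasing on [0,1]; the mode is at 0.
Mean = 1/(1+20) = 0.048.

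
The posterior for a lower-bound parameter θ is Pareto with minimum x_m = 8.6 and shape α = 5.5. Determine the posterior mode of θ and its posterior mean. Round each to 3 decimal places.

The Pareto density is strictly decreasing on [x_m, ∞), so the mode is x_m = 8.600.
Mean = α·x_m/(α−1) = 5.5·8.6/4.5 = 10.511.
Right-skewed posterior ⇒ mode < mean.

MAP: 8.600. Posterior mean: 10.511.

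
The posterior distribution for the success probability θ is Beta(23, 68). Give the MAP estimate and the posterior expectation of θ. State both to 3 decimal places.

Mode = (23−1)/(23+68−2) = 22/89 = 0.247.
Mean = 23/(23+68) = 23/91 = 0.253.

MAP = 0.247, posterior mean = 0.253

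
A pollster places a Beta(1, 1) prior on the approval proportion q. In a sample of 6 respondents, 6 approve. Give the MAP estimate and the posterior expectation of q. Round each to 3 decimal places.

MAP estimate = 1.000, posterior expectation = 0.875

Posterior: Beta(1+6, 1+0) = Beta(7, 1).
Since β = 1 ≤ 1 and α > 1, the Beta density is monotone increasing on [0,1]; the mode is at 1.
Mean = 7/(7+1) = 0.875.
Mode > mean: the posterior has a left tail.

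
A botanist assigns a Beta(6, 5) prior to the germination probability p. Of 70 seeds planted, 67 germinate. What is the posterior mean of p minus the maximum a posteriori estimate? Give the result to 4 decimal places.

-0.0102

Posterior: Beta(6+67, 5+3) = Beta(73, 8).
Mode = (73−1)/(73+8−2) = 72/79 = 0.9114.
Mean = 73/(73+8) = 73/81 = 0.9012.
Difference = 0.9012 − 0.9114 = -0.0102.
Mode > mean: the posterior has a left tail.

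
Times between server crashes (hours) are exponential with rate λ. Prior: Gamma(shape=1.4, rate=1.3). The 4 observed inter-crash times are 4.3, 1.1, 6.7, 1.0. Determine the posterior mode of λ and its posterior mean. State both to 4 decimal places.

Σ times = 13.1. Posterior: Gamma(shape = 1.4+4 = 5.4, rate = 1.3+13.1 = 14.4).
Mode = (α−1)/β = 4.4/14.4 = 0.3056.
Mean = α/β = 5.4/14.4 = 0.3750.
Right-skewed posterior ⇒ mode < mean.

MAP: 0.3056. Posterior mean: 0.3750.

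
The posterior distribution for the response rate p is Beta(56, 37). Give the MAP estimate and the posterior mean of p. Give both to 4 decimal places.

p_MAP = 0.6044, E[p|data] = 0.6022

Mode = (56−1)/(56+37−2) = 55/91 = 0.6044.
Mean = 56/(56+37) = 56/93 = 0.6022.
Mode > mean: the posterior has a left tail.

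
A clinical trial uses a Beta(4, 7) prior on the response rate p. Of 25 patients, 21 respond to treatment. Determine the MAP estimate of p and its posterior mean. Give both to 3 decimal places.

Posterior: Beta(4+21, 7+4) = Beta(25, 11).
Mode = (25−1)/(25+11−2) = 24/34 = 0.706.
Mean = 25/(25+11) = 25/36 = 0.694.

MAP: 0.706. Posterior mean: 0.694.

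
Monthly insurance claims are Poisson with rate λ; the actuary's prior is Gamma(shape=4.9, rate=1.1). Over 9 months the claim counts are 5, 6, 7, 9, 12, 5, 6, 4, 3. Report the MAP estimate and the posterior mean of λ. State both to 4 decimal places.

MAP estimate = 6.0297, posterior mean = 6.1287

Σ counts = 57. Posterior: Gamma(shape = 4.9+57 = 61.9, rate = 1.1+9 = 10.1).
Mode = (α−1)/β = 60.9/10.1 = 6.0297.
Mean = α/β = 61.9/10.1 = 6.1287.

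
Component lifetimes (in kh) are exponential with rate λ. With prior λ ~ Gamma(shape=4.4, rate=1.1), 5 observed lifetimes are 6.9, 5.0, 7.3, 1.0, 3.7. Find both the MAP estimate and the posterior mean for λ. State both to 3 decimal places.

λ_MAP = 0.336, E[λ|data] = 0.376

Σ times = 23.9. Posterior: Gamma(shape = 4.4+5 = 9.4, rate = 1.1+23.9 = 25.0).
Mode = (α−1)/β = 8.4/25.0 = 0.336.
Mean = α/β = 9.4/25.0 = 0.376.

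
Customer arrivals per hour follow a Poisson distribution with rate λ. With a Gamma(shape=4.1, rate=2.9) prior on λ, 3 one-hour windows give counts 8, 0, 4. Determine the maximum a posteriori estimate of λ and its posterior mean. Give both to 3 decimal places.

Σ counts = 12. Posterior: Gamma(shape = 4.1+12 = 16.1, rate = 2.9+3 = 5.9).
Mode = (α−1)/β = 15.1/5.9 = 2.559.
Mean = α/β = 16.1/5.9 = 2.729.

MAP = 2.559; posterior mean = 2.729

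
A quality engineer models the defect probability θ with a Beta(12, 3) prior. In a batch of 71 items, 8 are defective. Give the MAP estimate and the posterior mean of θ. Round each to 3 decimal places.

θ_MAP = 0.226, E[θ|data] = 0.233

Posterior: Beta(12+8, 3+63) = Beta(20, 66).
Mode = (20−1)/(20+66−2) = 19/84 = 0.226.
Mean = 20/(20+66) = 20/86 = 0.233.
The mean is pulled above the mode by the posterior's right skew.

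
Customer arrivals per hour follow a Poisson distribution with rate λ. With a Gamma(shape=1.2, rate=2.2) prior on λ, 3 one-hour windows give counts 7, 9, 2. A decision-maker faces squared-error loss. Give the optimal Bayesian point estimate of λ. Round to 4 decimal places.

Σ counts = 18. Posterior: Gamma(shape = 1.2+18 = 19.2, rate = 2.2+3 = 5.2).
Mode = (α−1)/β = 18.2/5.2 = 3.5000.
Mean = α/β = 19.2/5.2 = 3.6923.
Squared-error loss ⇒ the optimal estimator is the posterior mean.

3.6923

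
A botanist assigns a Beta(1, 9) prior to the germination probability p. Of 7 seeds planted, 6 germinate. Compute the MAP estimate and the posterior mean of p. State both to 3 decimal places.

MAP estimate = 0.400, posterior mean = 0.412

Posterior: Beta(1+6, 9+1) = Beta(7, 10).
Mode = (7−1)/(7+10−2) = 6/15 = 0.400.
Mean = 7/(7+10) = 7/17 = 0.412.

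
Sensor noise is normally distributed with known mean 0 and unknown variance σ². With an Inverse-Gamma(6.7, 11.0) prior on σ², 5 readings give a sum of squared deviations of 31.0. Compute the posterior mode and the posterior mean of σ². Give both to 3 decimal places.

Posterior: Inverse-Gamma(shape = 6.7+5/2 = 9.2, scale = 11.0+31.0/2 = 26.5).
Mode = β/(α+1) = 26.5/10.2 = 2.598.
Mean = β/(α−1) = 26.5/8.2 = 3.232.
Mean > mode: the posterior has a right tail.

σ²_MAP = 2.598, E[σ²|data] = 3.232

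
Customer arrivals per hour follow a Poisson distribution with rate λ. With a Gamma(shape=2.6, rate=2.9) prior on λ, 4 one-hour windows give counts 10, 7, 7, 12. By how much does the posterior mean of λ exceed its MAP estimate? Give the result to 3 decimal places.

Σ counts = 36. Posterior: Gamma(shape = 2.6+36 = 38.6, rate = 2.9+4 = 6.9).
Mode = (α−1)/β = 37.6/6.9 = 5.449.
Mean = α/β = 38.6/6.9 = 5.594.
Difference = 5.594 − 5.449 = 0.145.
Right-skewed posterior ⇒ mode < mean.

0.145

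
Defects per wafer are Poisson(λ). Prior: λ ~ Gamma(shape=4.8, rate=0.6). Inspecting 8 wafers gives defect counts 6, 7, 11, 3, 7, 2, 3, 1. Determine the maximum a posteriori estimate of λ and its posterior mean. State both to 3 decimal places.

MAP = 5.093, posterior mean = 5.209

Σ counts = 40. Posterior: Gamma(shape = 4.8+40 = 44.8, rate = 0.6+8 = 8.6).
Mode = (α−1)/β = 43.8/8.6 = 5.093.
Mean = α/β = 44.8/8.6 = 5.209.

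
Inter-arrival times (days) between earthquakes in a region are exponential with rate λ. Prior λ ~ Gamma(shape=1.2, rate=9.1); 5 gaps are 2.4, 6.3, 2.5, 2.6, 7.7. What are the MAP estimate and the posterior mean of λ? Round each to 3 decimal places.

Σ times = 21.5. Posterior: Gamma(shape = 1.2+5 = 6.2, rate = 9.1+21.5 = 30.6).
Mode = (α−1)/β = 5.2/30.6 = 0.170.
Mean = α/β = 6.2/30.6 = 0.203.
The mean is pulled above the mode by the posterior's right skew.

λ_MAP = 0.170, E[λ|data] = 0.203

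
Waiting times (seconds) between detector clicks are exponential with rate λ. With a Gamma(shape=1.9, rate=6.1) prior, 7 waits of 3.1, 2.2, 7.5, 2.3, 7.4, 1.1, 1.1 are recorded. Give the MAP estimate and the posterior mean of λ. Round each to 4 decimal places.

MAP estimate = 0.2565, posterior mean = 0.2890

Σ times = 24.7. Posterior: Gamma(shape = 1.9+7 = 8.9, rate = 6.1+24.7 = 30.8).
Mode = (α−1)/β = 7.9/30.8 = 0.2565.
Mean = α/β = 8.9/30.8 = 0.2890.
Right-skewed posterior ⇒ mode < mean.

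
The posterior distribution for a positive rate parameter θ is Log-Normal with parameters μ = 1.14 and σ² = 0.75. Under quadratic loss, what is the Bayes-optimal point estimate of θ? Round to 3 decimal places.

4.549

Mode = exp(μ − σ²) = exp(0.39) = 1.477.
Mean = exp(μ + σ²/2) = exp(1.515) = 4.549.
Quadratic loss ⇒ the optimal estimator is the posterior mean.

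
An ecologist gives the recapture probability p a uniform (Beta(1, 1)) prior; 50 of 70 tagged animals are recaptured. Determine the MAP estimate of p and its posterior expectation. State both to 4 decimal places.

Posterior: Beta(1+50, 1+20) = Beta(51, 21).
Mode = (51−1)/(51+21−2) = 50/70 = 0.7143.
With a flat prior the MAP equals the MLE, 50/70.
Mean = 51/(51+21) = 51/72 = 0.7083.
Left-skewed posterior ⇒ mean < mode.

MAP estimate = 0.7143, posterior expectation = 0.7083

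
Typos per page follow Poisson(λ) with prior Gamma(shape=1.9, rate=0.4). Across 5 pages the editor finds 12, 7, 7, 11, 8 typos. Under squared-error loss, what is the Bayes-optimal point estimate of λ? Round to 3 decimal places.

8.685

Σ counts = 45. Posterior: Gamma(shape = 1.9+45 = 46.9, rate = 0.4+5 = 5.4).
Mode = (α−1)/β = 45.9/5.4 = 8.500.
Mean = α/β = 46.9/5.4 = 8.685.
Squared-error loss ⇒ the optimal estimator is the posterior mean.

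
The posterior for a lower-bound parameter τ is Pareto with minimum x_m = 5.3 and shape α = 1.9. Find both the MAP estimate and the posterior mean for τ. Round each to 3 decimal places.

The Pareto density is strictly decreasing on [x_m, ∞), so the mode is x_m = 5.300.
Mean = α·x_m/(α−1) = 1.9·5.3/0.9 = 11.189.

τ_MAP = 5.300, E[τ|data] = 11.189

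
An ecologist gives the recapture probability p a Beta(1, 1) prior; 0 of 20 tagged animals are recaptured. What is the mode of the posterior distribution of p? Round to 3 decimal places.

0.000

Posterior: Beta(1+0, 1+20) = Beta(1, 21).
Since α = 1 ≤ 1 and β > 1, the Beta density is monotone decreasing on [0,1]; the mode is at 0.
Mean = 1/(1+21) = 0.045.
This is the posterior mode — the MAP estimate.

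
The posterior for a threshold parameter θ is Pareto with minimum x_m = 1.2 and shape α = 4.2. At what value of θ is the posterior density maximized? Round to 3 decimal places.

The Pareto density is strictly decreasing on [x_m, ∞), so the mode is x_m = 1.200.
Mean = α·x_m/(α−1) = 4.2·1.2/3.2 = 1.575.
This is the posterior mode — the MAP estimate.

1.200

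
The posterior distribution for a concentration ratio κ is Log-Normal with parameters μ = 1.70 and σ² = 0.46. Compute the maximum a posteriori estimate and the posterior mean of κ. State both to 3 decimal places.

Mode = exp(μ − σ²) = exp(1.24) = 3.456.
Mean = exp(μ + σ²/2) = exp(1.930) = 6.890.

MAP: 3.456. Posterior mean: 6.890.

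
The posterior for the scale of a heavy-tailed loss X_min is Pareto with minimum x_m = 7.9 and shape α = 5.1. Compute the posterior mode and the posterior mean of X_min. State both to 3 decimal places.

The Pareto density is strictly decreasing on [x_m, ∞), so the mode is x_m = 7.900.
Mean = α·x_m/(α−1) = 5.1·7.9/4.1 = 9.827.
The posterior is right-skewed, so the mean exceeds the mode.

MAP = 7.900, posterior mean = 9.827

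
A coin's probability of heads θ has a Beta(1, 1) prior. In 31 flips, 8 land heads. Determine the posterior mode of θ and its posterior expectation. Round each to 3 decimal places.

posterior mode = 0.258, posterior expectation = 0.273

Posterior: Beta(1+8, 1+23) = Beta(9, 24).
Mode = (9−1)/(9+24−2) = 8/31 = 0.258.
With a flat prior the MAP equals the MLE, 8/31.
Mean = 9/(9+24) = 9/33 = 0.273.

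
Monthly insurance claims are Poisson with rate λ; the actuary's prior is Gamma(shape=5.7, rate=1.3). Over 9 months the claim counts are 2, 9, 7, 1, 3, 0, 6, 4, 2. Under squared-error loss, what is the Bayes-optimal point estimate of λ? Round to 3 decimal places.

Σ counts = 34. Posterior: Gamma(shape = 5.7+34 = 39.7, rate = 1.3+9 = 10.3).
Mode = (α−1)/β = 38.7/10.3 = 3.757.
Mean = α/β = 39.7/10.3 = 3.854.
Squared-error loss ⇒ the optimal estimator is the posterior mean.

3.854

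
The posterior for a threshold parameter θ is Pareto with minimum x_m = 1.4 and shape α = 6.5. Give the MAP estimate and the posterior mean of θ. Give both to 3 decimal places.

MAP = 1.400; posterior mean = 1.655

The Pareto density is strictly decreasing on [x_m, ∞), so the mode is x_m = 1.400.
Mean = α·x_m/(α−1) = 6.5·1.4/5.5 = 1.655.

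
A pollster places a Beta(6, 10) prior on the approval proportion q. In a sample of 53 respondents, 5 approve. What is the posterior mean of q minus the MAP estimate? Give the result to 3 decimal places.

0.010

Posterior: Beta(6+5, 10+48) = Beta(11, 58).
Mode = (11−1)/(11+58−2) = 10/67 = 0.149.
Mean = 11/(11+58) = 11/69 = 0.159.
Difference = 0.159 − 0.149 = 0.010.
Mean > mode: the posterior has a right tail.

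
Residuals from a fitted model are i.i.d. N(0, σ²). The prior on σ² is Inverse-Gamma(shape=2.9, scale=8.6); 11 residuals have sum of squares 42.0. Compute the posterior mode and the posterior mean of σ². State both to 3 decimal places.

Posterior: Inverse-Gamma(shape = 2.9+11/2 = 8.4, scale = 8.6+42.0/2 = 29.6).
Mode = β/(α+1) = 29.6/9.4 = 3.149.
Mean = β/(α−1) = 29.6/7.4 = 4.000.

MAP: 3.149. Posterior mean: 4.000.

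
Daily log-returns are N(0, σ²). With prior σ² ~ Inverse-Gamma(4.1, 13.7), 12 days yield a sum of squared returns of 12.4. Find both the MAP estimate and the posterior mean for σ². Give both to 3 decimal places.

Posterior: Inverse-Gamma(shape = 4.1+12/2 = 10.1, scale = 13.7+12.4/2 = 19.9).
Mode = β/(α+1) = 19.9/11.1 = 1.793.
Mean = β/(α−1) = 19.9/9.1 = 2.187.

σ²_MAP = 1.793, E[σ²|data] = 2.187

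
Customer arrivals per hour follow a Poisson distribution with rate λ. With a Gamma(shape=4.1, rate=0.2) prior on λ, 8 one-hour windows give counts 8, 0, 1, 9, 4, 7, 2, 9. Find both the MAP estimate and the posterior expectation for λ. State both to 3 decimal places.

MAP estimate = 5.256, posterior expectation = 5.378

Σ counts = 40. Posterior: Gamma(shape = 4.1+40 = 44.1, rate = 0.2+8 = 8.2).
Mode = (α−1)/β = 43.1/8.2 = 5.256.
Mean = α/β = 44.1/8.2 = 5.378.
Mean > mode: the posterior has a right tail.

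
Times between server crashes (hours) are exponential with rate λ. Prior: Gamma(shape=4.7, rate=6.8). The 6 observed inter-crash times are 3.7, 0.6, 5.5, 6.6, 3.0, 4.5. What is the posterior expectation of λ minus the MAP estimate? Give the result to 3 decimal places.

Σ times = 23.9. Posterior: Gamma(shape = 4.7+6 = 10.7, rate = 6.8+23.9 = 30.7).
Mode = (α−1)/β = 9.7/30.7 = 0.316.
Mean = α/β = 10.7/30.7 = 0.349.
Difference = 0.349 − 0.316 = 0.033.
Mean > mode: the posterior has a right tail.

0.033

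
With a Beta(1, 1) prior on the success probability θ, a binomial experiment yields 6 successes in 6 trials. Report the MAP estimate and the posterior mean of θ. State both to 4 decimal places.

MAP estimate = 1.0000, posterior mean = 0.8750

Posterior: Beta(1+6, 1+0) = Beta(7, 1).
Since β = 1 ≤ 1 and α > 1, the Beta density is monotone increasing on [0,1]; the mode is at 1.
Mean = 7/(7+1) = 0.8750.
Left-skewed posterior ⇒ mean < mode.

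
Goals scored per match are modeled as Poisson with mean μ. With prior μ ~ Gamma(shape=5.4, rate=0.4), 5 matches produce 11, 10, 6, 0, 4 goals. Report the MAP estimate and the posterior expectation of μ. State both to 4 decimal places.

μ_MAP = 6.5556, E[μ|data] = 6.7407

Σ counts = 31. Posterior: Gamma(shape = 5.4+31 = 36.4, rate = 0.4+5 = 5.4).
Mode = (α−1)/β = 35.4/5.4 = 6.5556.
Mean = α/β = 36.4/5.4 = 6.7407.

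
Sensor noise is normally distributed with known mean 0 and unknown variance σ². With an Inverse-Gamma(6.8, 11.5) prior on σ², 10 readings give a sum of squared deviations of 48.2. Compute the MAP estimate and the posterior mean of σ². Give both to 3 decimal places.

Posterior: Inverse-Gamma(shape = 6.8+10/2 = 11.8, scale = 11.5+48.2/2 = 35.6).
Mode = β/(α+1) = 35.6/12.8 = 2.781.
Mean = β/(α−1) = 35.6/10.8 = 3.296.

MAP = 2.781, posterior mean = 3.296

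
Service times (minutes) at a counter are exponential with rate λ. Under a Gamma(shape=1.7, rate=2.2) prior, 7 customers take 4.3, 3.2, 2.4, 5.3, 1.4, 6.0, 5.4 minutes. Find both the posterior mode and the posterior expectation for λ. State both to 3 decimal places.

Σ times = 28.0. Posterior: Gamma(shape = 1.7+7 = 8.7, rate = 2.2+28.0 = 30.2).
Mode = (α−1)/β = 7.7/30.2 = 0.255.
Mean = α/β = 8.7/30.2 = 0.288.
The mean is pulled above the mode by the posterior's right skew.

MAP = 0.255; posterior mean = 0.288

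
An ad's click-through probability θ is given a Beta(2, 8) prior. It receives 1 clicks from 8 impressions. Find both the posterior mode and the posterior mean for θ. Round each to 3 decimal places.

MAP = 0.125; posterior mean = 0.167

Posterior: Beta(2+1, 8+7) = Beta(3, 15).
Mode = (3−1)/(3+15−2) = 2/16 = 0.125.
Mean = 3/(3+15) = 3/18 = 0.167.
Right-skewed posterior ⇒ mode < mean.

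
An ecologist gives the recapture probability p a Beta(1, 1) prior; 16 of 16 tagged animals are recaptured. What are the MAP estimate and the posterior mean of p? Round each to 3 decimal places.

Posterior: Beta(1+16, 1+0) = Beta(17, 1).
Since β = 1 ≤ 1 and α > 1, the Beta density is monotone increasing on [0,1]; the mode is at 1.
Mean = 17/(17+1) = 0.944.
The posterior is left-skewed, so the mode exceeds the mean.

p_MAP = 1.000, E[p|data] = 0.944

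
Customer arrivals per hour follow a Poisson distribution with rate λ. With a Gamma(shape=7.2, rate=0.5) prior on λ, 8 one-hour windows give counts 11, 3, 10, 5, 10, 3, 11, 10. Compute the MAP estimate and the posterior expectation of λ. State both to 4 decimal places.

Σ counts = 63. Posterior: Gamma(shape = 7.2+63 = 70.2, rate = 0.5+8 = 8.5).
Mode = (α−1)/β = 69.2/8.5 = 8.1412.
Mean = α/β = 70.2/8.5 = 8.2588.
Mean > mode: the posterior has a right tail.

MAP: 8.1412. Posterior mean: 8.2588.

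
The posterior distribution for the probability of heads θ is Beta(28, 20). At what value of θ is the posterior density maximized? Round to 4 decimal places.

Mode = (28−1)/(28+20−2) = 27/46 = 0.5870.
Mean = 28/(28+20) = 28/48 = 0.5833.
This is the posterior mode — the MAP estimate.

0.5870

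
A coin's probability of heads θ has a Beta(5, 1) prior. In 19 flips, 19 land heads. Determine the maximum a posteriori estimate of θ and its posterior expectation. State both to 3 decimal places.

MAP: 1.000. Posterior mean: 0.960.

Posterior: Beta(5+19, 1+0) = Beta(24, 1).
Since β = 1 ≤ 1 and α > 1, the Beta density is monotone increasing on [0,1]; the mode is at 1.
Mean = 24/(24+1) = 0.960.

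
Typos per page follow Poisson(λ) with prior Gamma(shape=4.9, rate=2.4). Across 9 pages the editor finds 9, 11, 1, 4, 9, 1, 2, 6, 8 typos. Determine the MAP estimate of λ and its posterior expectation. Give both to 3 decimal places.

Σ counts = 51. Posterior: Gamma(shape = 4.9+51 = 55.9, rate = 2.4+9 = 11.4).
Mode = (α−1)/β = 54.9/11.4 = 4.816.
Mean = α/β = 55.9/11.4 = 4.904.
Right-skewed posterior ⇒ mode < mean.

MAP estimate = 4.816, posterior expectation = 4.904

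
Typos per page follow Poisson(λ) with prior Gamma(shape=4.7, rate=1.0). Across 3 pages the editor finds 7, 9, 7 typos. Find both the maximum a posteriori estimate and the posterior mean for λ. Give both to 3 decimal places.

MAP = 6.675; posterior mean = 6.925

Σ counts = 23. Posterior: Gamma(shape = 4.7+23 = 27.7, rate = 1.0+3 = 4.0).
Mode = (α−1)/β = 26.7/4.0 = 6.675.
Mean = α/β = 27.7/4.0 = 6.925.
Mean > mode: the posterior has a right tail.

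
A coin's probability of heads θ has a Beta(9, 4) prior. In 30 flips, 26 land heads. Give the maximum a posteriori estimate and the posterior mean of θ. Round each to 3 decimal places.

Posterior: Beta(9+26, 4+4) = Beta(35, 8).
Mode = (35−1)/(35+8−2) = 34/41 = 0.829.
Mean = 35/(35+8) = 35/43 = 0.814.
Left-skewed posterior ⇒ mean < mode.

θ_MAP = 0.829, E[θ|data] = 0.814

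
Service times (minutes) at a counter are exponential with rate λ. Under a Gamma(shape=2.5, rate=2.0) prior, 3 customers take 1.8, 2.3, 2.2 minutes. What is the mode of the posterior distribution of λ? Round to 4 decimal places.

0.5422

Σ times = 6.3. Posterior: Gamma(shape = 2.5+3 = 5.5, rate = 2.0+6.3 = 8.3).
Mode = (α−1)/β = 4.5/8.3 = 0.5422.
Mean = α/β = 5.5/8.3 = 0.6627.
This is the posterior mode — the MAP estimate.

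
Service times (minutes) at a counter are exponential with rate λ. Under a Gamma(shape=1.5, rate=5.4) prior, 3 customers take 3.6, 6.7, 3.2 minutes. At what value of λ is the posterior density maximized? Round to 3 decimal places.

Σ times = 13.5. Posterior: Gamma(shape = 1.5+3 = 4.5, rate = 5.4+13.5 = 18.9).
Mode = (α−1)/β = 3.5/18.9 = 0.185.
Mean = α/β = 4.5/18.9 = 0.238.
This is the posterior mode — the MAP estimate.

0.185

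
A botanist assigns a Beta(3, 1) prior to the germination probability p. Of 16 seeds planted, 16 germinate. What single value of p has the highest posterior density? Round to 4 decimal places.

1.0000

Posterior: Beta(3+16, 1+0) = Beta(19, 1).
Since β = 1 ≤ 1 and α > 1, the Beta density is monotone increasing on [0,1]; the mode is at 1.
Mean = 19/(19+1) = 0.9500.
This is the posterior mode — the MAP estimate.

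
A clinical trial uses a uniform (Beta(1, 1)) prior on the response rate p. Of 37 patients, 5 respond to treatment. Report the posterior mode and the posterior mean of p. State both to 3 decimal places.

Posterior: Beta(1+5, 1+32) = Beta(6, 33).
Mode = (6−1)/(6+33−2) = 5/37 = 0.135.
With a flat prior the MAP equals the MLE, 5/37.
Mean = 6/(6+33) = 6/39 = 0.154.
Mean > mode: the posterior has a right tail.

posterior mode = 0.135, posterior mean = 0.154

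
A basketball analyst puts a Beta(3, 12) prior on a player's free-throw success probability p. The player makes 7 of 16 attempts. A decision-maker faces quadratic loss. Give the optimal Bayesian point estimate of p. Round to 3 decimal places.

Posterior: Beta(3+7, 12+9) = Beta(10, 21).
Mode = (10−1)/(10+21−2) = 9/29 = 0.310.
Mean = 10/(10+21) = 10/31 = 0.323.
Quadratic loss ⇒ the optimal estimator is the posterior mean.

0.323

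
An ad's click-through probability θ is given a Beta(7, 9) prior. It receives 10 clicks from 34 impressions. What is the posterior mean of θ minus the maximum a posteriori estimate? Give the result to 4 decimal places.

0.0067

Posterior: Beta(7+10, 9+24) = Beta(17, 33).
Mode = (17−1)/(17+33−2) = 16/48 = 0.3333.
Mean = 17/(17+33) = 17/50 = 0.3400.
Difference = 0.3400 − 0.3333 = 0.0067.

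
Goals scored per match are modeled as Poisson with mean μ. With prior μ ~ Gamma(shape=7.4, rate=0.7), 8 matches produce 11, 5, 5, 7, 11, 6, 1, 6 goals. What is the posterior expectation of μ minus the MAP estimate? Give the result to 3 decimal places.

Σ counts = 52. Posterior: Gamma(shape = 7.4+52 = 59.4, rate = 0.7+8 = 8.7).
Mode = (α−1)/β = 58.4/8.7 = 6.713.
Mean = α/β = 59.4/8.7 = 6.828.
Difference = 6.828 − 6.713 = 0.115.

0.115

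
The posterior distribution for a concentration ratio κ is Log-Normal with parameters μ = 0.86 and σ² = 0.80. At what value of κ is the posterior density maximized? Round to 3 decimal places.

1.062

Mode = exp(μ − σ²) = exp(0.06) = 1.062.
Mean = exp(μ + σ²/2) = exp(1.260) = 3.525.
This is the posterior mode — the MAP estimate.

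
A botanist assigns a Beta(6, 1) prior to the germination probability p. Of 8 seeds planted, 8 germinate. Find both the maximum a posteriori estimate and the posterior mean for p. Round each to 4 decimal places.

Posterior: Beta(6+8, 1+0) = Beta(14, 1).
Since β = 1 ≤ 1 and α > 1, the Beta density is monotone increasing on [0,1]; the mode is at 1.
Mean = 14/(14+1) = 0.9333.

MAP: 1.0000. Posterior mean: 0.9333.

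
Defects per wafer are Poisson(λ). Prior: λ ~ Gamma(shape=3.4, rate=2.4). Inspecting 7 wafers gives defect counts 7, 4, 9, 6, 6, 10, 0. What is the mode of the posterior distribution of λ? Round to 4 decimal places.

4.7234

Σ counts = 42. Posterior: Gamma(shape = 3.4+42 = 45.4, rate = 2.4+7 = 9.4).
Mode = (α−1)/β = 44.4/9.4 = 4.7234.
Mean = α/β = 45.4/9.4 = 4.8298.
This is the posterior mode — the MAP estimate.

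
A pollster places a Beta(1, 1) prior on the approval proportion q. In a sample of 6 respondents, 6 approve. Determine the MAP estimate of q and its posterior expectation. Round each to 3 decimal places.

Posterior: Beta(1+6, 1+0) = Beta(7, 1).
Since β = 1 ≤ 1 and α > 1, the Beta density is monotone increasing on [0,1]; the mode is at 1.
Mean = 7/(7+1) = 0.875.
The mean is pulled below the mode by the posterior's left skew.

MAP = 1.000, posterior mean = 0.875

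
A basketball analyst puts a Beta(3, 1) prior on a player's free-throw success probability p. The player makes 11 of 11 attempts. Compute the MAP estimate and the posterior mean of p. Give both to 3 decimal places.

MAP = 1.000; posterior mean = 0.933

Posterior: Beta(3+11, 1+0) = Beta(14, 1).
Since β = 1 ≤ 1 and α > 1, the Beta density is monotone increasing on [0,1]; the mode is at 1.
Mean = 14/(14+1) = 0.933.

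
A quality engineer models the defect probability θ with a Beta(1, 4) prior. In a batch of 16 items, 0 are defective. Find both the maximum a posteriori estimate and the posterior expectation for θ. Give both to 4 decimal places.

MAP = 0.0000, posterior mean = 0.0476

Posterior: Beta(1+0, 4+16) = Beta(1, 20).
Since α = 1 ≤ 1 and β > 1, the Beta density is monotone decreasing on [0,1]; the mode is at 0.
Mean = 1/(1+20) = 0.0476.
Mean > mode: the posterior has a right tail.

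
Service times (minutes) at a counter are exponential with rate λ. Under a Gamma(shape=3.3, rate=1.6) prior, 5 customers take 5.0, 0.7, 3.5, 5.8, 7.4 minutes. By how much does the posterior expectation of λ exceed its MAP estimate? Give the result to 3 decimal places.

Σ times = 22.4. Posterior: Gamma(shape = 3.3+5 = 8.3, rate = 1.6+22.4 = 24.0).
Mode = (α−1)/β = 7.3/24.0 = 0.304.
Mean = α/β = 8.3/24.0 = 0.346.
Difference = 0.346 − 0.304 = 0.042.

0.042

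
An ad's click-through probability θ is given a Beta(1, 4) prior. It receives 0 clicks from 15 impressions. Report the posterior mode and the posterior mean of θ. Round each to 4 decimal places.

Posterior: Beta(1+0, 4+15) = Beta(1, 19).
Since α = 1 ≤ 1 and β > 1, the Beta density is monotone decreasing on [0,1]; the mode is at 0.
Mean = 1/(1+19) = 0.0500.

MAP: 0.0000. Posterior mean: 0.0500.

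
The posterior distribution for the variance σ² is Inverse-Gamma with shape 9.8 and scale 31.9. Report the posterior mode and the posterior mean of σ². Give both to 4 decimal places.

posterior mode = 2.9537, posterior mean = 3.6250

Mode = β/(α+1) = 31.9/10.8 = 2.9537.
Mean = β/(α−1) = 31.9/8.8 = 3.6250.
The mean is pulled above the mode by the posterior's right skew.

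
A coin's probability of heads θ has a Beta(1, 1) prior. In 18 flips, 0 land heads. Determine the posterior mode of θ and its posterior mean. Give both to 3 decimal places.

MAP = 0.000, posterior mean = 0.050

Posterior: Beta(1+0, 1+18) = Beta(1, 19).
Since α = 1 ≤ 1 and β > 1, the Beta density is monotone decreasing on [0,1]; the mode is at 0.
Mean = 1/(1+19) = 0.050.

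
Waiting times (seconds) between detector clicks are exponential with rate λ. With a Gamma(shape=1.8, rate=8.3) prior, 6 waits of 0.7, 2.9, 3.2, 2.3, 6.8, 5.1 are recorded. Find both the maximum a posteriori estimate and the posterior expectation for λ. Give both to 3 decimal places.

λ_MAP = 0.232, E[λ|data] = 0.266

Σ times = 21.0. Posterior: Gamma(shape = 1.8+6 = 7.8, rate = 8.3+21.0 = 29.3).
Mode = (α−1)/β = 6.8/29.3 = 0.232.
Mean = α/β = 7.8/29.3 = 0.266.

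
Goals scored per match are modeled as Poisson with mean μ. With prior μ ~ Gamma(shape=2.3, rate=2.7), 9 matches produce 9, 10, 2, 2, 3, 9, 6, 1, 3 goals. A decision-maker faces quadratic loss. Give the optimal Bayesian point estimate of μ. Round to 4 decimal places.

Σ counts = 45. Posterior: Gamma(shape = 2.3+45 = 47.3, rate = 2.7+9 = 11.7).
Mode = (α−1)/β = 46.3/11.7 = 3.9573.
Mean = α/β = 47.3/11.7 = 4.0427.
Quadratic loss ⇒ the optimal estimator is the posterior mean.

4.0427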